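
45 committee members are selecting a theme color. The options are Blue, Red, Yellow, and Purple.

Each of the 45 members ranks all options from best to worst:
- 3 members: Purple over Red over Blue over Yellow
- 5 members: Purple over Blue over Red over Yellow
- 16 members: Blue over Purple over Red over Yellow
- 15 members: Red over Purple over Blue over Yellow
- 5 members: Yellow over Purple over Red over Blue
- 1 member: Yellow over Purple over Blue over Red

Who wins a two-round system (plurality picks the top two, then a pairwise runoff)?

Round 1 first-place votes: Blue 16, Red 15, Yellow 6, Purple 8. Blue and Red advance.
Runoff: Blue is ranked above Red on 22 ballots, Red above Blue on 23.

Red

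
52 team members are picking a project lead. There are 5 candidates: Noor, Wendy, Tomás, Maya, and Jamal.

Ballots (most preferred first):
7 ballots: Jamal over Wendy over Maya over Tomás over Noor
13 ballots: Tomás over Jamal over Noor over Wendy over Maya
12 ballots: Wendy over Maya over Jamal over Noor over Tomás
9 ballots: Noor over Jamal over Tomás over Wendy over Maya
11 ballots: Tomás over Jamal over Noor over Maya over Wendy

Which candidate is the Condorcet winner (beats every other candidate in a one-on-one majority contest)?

Jamal

Jamal vs Noor: 43–9
Jamal vs Wendy: 40–12
Jamal vs Tomás: 28–24
Jamal vs Maya: 40–12
Jamal beats every other candidate.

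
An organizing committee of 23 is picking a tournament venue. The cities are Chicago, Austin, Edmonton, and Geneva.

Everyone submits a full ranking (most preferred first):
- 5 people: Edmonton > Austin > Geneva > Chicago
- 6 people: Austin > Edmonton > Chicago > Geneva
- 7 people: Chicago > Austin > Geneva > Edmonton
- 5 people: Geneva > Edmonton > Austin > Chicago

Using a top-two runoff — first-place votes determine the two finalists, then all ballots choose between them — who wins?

Round 1 first-place votes: Chicago 7, Austin 6, Edmonton 5, Geneva 5. Chicago and Austin advance.
Runoff: Chicago is ranked above Austin on 7 ballots, Austin above Chicago on 16.

Austin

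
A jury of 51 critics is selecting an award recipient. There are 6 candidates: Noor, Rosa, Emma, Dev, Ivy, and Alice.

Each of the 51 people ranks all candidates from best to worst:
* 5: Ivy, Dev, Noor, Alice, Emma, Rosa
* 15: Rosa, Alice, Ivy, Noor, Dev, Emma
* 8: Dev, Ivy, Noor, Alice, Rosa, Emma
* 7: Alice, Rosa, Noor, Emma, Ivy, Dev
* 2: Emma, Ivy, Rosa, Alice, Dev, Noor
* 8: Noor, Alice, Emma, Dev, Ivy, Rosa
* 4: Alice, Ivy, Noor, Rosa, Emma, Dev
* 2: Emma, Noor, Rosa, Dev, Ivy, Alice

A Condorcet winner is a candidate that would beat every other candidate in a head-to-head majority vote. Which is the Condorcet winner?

Alice

Alice vs Noor: 28–23
Alice vs Rosa: 32–19
Alice vs Emma: 47–4
Alice vs Dev: 36–15
Alice vs Ivy: 34–17
Alice beats every other candidate.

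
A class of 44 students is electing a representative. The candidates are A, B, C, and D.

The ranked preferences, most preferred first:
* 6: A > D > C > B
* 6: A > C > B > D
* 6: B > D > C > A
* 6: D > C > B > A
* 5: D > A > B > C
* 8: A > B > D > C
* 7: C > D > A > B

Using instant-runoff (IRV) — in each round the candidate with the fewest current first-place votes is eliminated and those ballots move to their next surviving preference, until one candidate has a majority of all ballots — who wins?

Round 1: A 20, B 6, C 7, D 11. B eliminated.
Round 2: A 20, C 7, D 17. C eliminated.
Round 3: A 20, D 24. D has a majority (≥23).

D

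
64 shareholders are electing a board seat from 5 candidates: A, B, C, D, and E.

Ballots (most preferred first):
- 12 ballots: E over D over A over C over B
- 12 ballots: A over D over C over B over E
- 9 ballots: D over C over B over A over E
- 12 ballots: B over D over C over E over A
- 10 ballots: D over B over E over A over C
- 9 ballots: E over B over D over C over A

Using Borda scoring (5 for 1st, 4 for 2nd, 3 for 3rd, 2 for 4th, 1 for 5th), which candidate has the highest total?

D

A: 12×3 + 12×5 + 9×2 + 12×1 + 10×2 + 9×1 = 155
B: 12×1 + 12×2 + 9×3 + 12×5 + 10×4 + 9×4 = 199
C: 12×2 + 12×3 + 9×4 + 12×3 + 10×1 + 9×2 = 160
D: 12×4 + 12×4 + 9×5 + 12×4 + 10×5 + 9×3 = 266
E: 12×5 + 12×1 + 9×1 + 12×2 + 10×3 + 9×5 = 180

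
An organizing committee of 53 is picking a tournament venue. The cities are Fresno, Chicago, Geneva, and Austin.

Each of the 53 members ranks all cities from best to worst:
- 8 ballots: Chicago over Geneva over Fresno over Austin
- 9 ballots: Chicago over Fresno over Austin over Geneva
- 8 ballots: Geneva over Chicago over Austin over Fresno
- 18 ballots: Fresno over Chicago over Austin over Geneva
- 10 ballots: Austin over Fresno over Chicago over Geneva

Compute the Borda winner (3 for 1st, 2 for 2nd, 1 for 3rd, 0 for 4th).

Fresno: 8×1 + 9×2 + 8×0 + 18×3 + 10×2 = 100
Chicago: 8×3 + 9×3 + 8×2 + 18×2 + 10×1 = 113
Geneva: 8×2 + 9×0 + 8×3 + 18×0 + 10×0 = 40
Austin: 8×0 + 9×1 + 8×1 + 18×1 + 10×3 = 65

Chicago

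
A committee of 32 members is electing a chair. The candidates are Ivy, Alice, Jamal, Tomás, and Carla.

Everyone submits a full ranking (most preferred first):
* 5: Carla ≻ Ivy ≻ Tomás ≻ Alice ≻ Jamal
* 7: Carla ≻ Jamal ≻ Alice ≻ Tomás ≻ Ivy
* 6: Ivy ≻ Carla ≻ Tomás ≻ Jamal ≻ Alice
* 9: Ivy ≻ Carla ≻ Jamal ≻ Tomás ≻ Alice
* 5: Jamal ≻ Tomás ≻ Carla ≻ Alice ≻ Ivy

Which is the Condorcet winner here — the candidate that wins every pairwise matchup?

Carla

Carla vs Ivy: 17–15
Carla vs Alice: 32–0
Carla vs Jamal: 27–5
Carla vs Tomás: 27–5
Carla beats every other candidate.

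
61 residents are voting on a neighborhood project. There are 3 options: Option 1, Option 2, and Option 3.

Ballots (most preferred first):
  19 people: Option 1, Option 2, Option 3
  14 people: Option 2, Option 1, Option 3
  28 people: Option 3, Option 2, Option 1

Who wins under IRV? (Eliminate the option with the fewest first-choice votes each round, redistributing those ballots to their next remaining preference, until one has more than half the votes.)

Round 1: Option 1 19, Option 2 14, Option 3 28. Option 2 eliminated.
Round 2: Option 1 33, Option 3 28. Option 1 has a majority (≥31).

Option 1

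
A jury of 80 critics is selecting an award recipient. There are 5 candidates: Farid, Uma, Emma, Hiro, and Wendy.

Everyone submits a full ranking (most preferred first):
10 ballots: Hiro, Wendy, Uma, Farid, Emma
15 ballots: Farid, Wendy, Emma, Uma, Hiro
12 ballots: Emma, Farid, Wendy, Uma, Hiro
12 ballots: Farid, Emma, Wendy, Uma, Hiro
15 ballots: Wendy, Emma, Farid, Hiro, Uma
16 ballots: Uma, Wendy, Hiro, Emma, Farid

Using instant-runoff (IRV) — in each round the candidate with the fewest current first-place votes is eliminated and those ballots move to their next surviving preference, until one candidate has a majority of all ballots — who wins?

Wendy

Round 1: Farid 27, Uma 16, Emma 12, Hiro 10, Wendy 15. Hiro eliminated.
Round 2: Farid 27, Uma 16, Emma 12, Wendy 25. Emma eliminated.
Round 3: Farid 39, Uma 16, Wendy 25. Uma eliminated.
Round 4: Farid 39, Wendy 41. Wendy has a majority (≥41).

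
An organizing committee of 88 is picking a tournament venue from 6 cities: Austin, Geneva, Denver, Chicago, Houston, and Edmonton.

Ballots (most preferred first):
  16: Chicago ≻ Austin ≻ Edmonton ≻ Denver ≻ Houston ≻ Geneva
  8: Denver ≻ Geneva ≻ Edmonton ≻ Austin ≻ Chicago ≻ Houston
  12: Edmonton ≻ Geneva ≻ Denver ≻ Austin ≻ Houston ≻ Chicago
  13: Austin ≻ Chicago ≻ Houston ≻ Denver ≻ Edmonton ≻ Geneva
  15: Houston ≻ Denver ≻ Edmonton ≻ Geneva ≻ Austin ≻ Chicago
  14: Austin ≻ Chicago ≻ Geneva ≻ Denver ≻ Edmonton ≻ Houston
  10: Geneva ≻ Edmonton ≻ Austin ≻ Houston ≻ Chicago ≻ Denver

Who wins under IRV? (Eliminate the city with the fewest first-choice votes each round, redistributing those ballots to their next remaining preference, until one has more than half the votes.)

Round 1: Austin 27, Geneva 10, Denver 8, Chicago 16, Houston 15, Edmonton 12. Denver eliminated.
Round 2: Austin 27, Geneva 18, Chicago 16, Houston 15, Edmonton 12. Edmonton eliminated.
Round 3: Austin 27, Geneva 30, Chicago 16, Houston 15. Houston eliminated.
Round 4: Austin 27, Geneva 45, Chicago 16. Geneva has a majority (≥45).

Geneva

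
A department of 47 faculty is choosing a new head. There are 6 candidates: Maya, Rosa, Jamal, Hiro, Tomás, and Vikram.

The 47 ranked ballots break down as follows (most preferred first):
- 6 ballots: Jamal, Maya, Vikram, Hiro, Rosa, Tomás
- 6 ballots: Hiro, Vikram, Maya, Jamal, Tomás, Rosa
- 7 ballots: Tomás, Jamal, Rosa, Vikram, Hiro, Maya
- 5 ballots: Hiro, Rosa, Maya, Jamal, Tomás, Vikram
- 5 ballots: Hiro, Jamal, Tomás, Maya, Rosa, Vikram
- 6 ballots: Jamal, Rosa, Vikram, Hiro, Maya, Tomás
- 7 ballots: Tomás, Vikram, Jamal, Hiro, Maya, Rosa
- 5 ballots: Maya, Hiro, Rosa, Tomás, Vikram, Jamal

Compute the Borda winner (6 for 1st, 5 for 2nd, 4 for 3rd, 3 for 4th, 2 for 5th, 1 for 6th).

Maya: 6×5 + 6×4 + 7×1 + 5×4 + 5×3 + 6×2 + 7×2 + 5×6 = 152
Rosa: 6×2 + 6×1 + 7×4 + 5×5 + 5×2 + 6×5 + 7×1 + 5×4 = 138
Jamal: 6×6 + 6×3 + 7×5 + 5×3 + 5×5 + 6×6 + 7×4 + 5×1 = 198
Hiro: 6×3 + 6×6 + 7×2 + 5×6 + 5×6 + 6×3 + 7×3 + 5×5 = 192
Tomás: 6×1 + 6×2 + 7×6 + 5×2 + 5×4 + 6×1 + 7×6 + 5×3 = 153
Vikram: 6×4 + 6×5 + 7×3 + 5×1 + 5×1 + 6×4 + 7×5 + 5×2 = 154

Jamal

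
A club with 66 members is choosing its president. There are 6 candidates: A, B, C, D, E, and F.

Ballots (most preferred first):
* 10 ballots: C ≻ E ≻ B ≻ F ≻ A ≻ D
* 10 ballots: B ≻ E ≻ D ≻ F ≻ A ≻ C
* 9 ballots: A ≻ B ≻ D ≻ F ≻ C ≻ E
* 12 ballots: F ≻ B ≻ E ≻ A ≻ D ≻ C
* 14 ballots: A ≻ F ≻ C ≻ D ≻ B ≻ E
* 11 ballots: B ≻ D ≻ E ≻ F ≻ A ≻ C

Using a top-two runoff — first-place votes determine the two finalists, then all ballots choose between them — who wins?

B

Round 1 first-place votes: A 23, B 21, C 10, D 0, E 0, F 12. A and B advance.
Runoff: A is ranked above B on 23 ballots, B above A on 43.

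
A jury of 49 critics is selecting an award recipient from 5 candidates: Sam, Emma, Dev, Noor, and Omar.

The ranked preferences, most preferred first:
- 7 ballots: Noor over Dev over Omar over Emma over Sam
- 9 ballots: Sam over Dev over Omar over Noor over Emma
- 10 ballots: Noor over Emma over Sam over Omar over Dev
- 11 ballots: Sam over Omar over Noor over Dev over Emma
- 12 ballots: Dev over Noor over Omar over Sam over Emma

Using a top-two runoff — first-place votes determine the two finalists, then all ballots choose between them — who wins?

Noor

Round 1 first-place votes: Sam 20, Emma 0, Dev 12, Noor 17, Omar 0. Sam and Noor advance.
Runoff: Sam is ranked above Noor on 20 ballots, Noor above Sam on 29.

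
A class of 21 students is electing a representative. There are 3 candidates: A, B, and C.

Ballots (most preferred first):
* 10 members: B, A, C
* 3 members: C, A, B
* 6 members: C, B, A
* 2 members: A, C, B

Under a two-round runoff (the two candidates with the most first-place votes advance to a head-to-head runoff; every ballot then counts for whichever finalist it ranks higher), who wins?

C

Round 1 first-place votes: A 2, B 10, C 9. B and C advance.
Runoff: B is ranked above C on 10 ballots, C above B on 11.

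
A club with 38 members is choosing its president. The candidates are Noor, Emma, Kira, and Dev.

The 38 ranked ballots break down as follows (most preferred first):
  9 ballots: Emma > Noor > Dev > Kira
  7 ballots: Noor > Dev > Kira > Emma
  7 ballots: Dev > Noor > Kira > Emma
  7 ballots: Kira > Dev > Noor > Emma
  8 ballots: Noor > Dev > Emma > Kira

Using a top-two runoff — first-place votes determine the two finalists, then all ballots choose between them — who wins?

Round 1 first-place votes: Noor 15, Emma 9, Kira 7, Dev 7. Noor and Emma advance.
Runoff: Noor is ranked above Emma on 29 ballots, Emma above Noor on 9.

Noor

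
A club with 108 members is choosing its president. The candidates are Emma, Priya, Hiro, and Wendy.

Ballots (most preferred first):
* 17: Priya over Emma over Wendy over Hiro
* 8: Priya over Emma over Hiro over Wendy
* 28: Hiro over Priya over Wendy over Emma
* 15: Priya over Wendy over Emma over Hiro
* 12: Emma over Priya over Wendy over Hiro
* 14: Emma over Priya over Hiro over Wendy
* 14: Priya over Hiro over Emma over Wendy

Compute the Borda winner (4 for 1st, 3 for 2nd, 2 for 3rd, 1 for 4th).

Emma: 17×3 + 8×3 + 28×1 + 15×2 + 12×4 + 14×4 + 14×2 = 265
Priya: 17×4 + 8×4 + 28×3 + 15×4 + 12×3 + 14×3 + 14×4 = 378
Hiro: 17×1 + 8×2 + 28×4 + 15×1 + 12×1 + 14×2 + 14×3 = 242
Wendy: 17×2 + 8×1 + 28×2 + 15×3 + 12×2 + 14×1 + 14×1 = 195

Priya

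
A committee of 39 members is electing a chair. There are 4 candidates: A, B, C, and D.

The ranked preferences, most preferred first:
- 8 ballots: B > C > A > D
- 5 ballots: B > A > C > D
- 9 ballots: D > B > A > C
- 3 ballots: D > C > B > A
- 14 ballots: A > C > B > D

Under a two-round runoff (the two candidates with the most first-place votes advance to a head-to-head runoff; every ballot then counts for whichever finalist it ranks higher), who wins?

B

Round 1 first-place votes: A 14, B 13, C 0, D 12. A and B advance.
Runoff: A is ranked above B on 14 ballots, B above A on 25.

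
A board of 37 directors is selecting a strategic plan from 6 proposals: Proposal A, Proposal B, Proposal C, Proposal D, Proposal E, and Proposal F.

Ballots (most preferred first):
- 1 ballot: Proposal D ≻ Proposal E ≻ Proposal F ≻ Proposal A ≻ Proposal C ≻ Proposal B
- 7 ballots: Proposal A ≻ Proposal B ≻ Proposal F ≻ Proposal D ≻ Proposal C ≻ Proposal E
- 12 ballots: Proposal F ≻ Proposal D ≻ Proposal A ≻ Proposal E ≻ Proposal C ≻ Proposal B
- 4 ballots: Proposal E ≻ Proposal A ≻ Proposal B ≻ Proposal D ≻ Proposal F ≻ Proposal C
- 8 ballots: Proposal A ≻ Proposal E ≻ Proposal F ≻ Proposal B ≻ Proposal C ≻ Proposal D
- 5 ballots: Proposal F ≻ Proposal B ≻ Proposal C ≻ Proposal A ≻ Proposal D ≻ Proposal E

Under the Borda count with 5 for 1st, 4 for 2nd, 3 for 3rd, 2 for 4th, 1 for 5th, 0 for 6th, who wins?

Proposal A: 1×2 + 7×5 + 12×3 + 4×4 + 8×5 + 5×2 = 139
Proposal B: 1×0 + 7×4 + 12×0 + 4×3 + 8×2 + 5×4 = 76
Proposal C: 1×1 + 7×1 + 12×1 + 4×0 + 8×1 + 5×3 = 43
Proposal D: 1×5 + 7×2 + 12×4 + 4×2 + 8×0 + 5×1 = 80
Proposal E: 1×4 + 7×0 + 12×2 + 4×5 + 8×4 + 5×0 = 80
Proposal F: 1×3 + 7×3 + 12×5 + 4×1 + 8×3 + 5×5 = 137

Proposal A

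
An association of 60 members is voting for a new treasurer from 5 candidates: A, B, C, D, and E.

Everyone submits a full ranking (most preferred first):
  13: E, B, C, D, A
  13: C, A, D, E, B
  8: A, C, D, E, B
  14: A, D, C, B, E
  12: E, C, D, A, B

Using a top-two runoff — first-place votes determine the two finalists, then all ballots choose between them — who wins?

A

Round 1 first-place votes: A 22, B 0, C 13, D 0, E 25. E and A advance.
Runoff: E is ranked above A on 25 ballots, A above E on 35.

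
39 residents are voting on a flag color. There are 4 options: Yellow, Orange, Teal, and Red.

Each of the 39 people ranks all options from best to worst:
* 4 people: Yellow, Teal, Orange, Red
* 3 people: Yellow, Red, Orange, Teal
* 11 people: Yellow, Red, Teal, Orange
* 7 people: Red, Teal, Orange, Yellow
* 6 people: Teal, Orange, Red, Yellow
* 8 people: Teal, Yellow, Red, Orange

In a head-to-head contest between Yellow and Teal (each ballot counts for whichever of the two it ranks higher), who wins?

Yellow is ranked above Teal on 18 ballots; Teal above Yellow on 21.

Teal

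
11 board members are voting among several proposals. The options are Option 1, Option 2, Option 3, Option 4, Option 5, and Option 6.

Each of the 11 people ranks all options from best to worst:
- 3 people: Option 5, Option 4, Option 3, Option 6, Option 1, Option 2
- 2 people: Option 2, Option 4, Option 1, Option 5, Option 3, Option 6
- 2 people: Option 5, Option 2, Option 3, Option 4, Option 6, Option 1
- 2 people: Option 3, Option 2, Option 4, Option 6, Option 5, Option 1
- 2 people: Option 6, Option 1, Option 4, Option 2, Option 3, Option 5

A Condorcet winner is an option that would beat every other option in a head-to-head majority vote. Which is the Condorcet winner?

Option 2

Option 2 vs Option 1: 6–5
Option 2 vs Option 3: 6–5
Option 2 vs Option 4: 6–5
Option 2 vs Option 5: 6–5
Option 2 vs Option 6: 6–5
Option 2 beats every other option.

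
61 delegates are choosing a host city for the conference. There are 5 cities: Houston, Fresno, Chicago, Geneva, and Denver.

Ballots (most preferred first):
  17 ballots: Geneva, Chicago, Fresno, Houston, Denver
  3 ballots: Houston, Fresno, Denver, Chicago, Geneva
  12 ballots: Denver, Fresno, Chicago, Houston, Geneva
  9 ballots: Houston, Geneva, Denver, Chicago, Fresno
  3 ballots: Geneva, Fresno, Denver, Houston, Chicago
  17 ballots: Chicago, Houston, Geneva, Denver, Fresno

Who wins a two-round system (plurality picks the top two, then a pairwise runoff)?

Round 1 first-place votes: Houston 12, Fresno 0, Chicago 17, Geneva 20, Denver 12. Geneva and Chicago advance.
Runoff: Geneva is ranked above Chicago on 29 ballots, Chicago above Geneva on 32.

Chicago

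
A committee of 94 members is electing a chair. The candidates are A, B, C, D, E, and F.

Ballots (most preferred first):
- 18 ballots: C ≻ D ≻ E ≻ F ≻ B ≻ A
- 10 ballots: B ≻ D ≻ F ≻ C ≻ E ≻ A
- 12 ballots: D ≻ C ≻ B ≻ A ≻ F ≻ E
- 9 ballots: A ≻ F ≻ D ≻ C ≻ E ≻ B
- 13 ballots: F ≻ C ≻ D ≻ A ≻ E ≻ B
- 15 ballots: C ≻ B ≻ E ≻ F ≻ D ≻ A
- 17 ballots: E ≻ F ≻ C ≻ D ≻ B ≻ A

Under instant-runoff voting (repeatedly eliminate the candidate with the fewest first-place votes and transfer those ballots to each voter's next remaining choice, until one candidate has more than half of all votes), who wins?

Round 1: A 9, B 10, C 33, D 12, E 17, F 13. A eliminated.
Round 2: B 10, C 33, D 12, E 17, F 22. B eliminated.
Round 3: C 33, D 22, E 17, F 22. E eliminated.
Round 4: C 33, D 22, F 39. D eliminated.
Round 5: C 45, F 49. F has a majority (≥48).

F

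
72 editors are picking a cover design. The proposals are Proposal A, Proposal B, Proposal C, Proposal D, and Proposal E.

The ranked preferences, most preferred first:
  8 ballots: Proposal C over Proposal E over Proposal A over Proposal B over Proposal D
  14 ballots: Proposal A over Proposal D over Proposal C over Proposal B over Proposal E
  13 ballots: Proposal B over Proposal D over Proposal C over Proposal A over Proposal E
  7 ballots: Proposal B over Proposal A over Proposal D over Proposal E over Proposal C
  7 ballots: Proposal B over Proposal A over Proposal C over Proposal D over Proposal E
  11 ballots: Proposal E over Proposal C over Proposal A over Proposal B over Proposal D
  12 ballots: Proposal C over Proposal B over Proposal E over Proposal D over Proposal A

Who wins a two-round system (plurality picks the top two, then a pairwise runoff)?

Round 1 first-place votes: Proposal A 14, Proposal B 27, Proposal C 20, Proposal D 0, Proposal E 11. Proposal B and Proposal C advance.
Runoff: Proposal B is ranked above Proposal C on 27 ballots, Proposal C above Proposal B on 45.

Proposal C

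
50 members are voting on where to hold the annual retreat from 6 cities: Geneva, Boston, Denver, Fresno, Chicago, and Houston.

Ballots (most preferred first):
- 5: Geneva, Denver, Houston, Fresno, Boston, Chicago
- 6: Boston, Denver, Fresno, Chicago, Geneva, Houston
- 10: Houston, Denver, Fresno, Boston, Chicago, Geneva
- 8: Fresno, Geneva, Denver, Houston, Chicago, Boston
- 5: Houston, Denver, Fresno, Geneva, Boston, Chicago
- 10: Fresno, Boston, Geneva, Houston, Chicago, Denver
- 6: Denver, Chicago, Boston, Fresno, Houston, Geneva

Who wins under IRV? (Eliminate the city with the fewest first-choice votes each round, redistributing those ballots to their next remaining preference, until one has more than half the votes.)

Denver

Round 1: Geneva 5, Boston 6, Denver 6, Fresno 18, Chicago 0, Houston 15. Chicago eliminated.
Round 2: Geneva 5, Boston 6, Denver 6, Fresno 18, Houston 15. Geneva eliminated.
Round 3: Boston 6, Denver 11, Fresno 18, Houston 15. Boston eliminated.
Round 4: Denver 17, Fresno 18, Houston 15. Houston eliminated.
Round 5: Denver 32, Fresno 18. Denver has a majority (≥26).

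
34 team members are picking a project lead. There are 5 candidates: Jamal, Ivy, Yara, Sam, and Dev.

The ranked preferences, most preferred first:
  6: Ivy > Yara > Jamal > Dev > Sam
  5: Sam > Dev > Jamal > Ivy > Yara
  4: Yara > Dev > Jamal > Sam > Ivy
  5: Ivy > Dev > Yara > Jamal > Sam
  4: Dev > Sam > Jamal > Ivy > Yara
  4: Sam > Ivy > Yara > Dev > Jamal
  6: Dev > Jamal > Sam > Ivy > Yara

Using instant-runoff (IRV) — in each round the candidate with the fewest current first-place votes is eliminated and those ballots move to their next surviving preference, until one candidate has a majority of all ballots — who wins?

Round 1: Jamal 0, Ivy 11, Yara 4, Sam 9, Dev 10. Jamal eliminated.
Round 2: Ivy 11, Yara 4, Sam 9, Dev 10. Yara eliminated.
Round 3: Ivy 11, Sam 9, Dev 14. Sam eliminated.
Round 4: Ivy 15, Dev 19. Dev has a majority (≥18).

Dev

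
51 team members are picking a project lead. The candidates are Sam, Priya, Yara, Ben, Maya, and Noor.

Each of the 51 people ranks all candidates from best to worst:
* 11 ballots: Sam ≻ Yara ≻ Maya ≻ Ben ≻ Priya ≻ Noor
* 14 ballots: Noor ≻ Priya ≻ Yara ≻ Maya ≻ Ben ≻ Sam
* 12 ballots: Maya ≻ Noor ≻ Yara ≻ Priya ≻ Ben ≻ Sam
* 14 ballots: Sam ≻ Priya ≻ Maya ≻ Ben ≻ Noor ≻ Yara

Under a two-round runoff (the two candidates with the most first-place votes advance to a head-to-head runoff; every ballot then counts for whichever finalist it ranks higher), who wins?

Noor

Round 1 first-place votes: Sam 25, Priya 0, Yara 0, Ben 0, Maya 12, Noor 14. Sam and Noor advance.
Runoff: Sam is ranked above Noor on 25 ballots, Noor above Sam on 26.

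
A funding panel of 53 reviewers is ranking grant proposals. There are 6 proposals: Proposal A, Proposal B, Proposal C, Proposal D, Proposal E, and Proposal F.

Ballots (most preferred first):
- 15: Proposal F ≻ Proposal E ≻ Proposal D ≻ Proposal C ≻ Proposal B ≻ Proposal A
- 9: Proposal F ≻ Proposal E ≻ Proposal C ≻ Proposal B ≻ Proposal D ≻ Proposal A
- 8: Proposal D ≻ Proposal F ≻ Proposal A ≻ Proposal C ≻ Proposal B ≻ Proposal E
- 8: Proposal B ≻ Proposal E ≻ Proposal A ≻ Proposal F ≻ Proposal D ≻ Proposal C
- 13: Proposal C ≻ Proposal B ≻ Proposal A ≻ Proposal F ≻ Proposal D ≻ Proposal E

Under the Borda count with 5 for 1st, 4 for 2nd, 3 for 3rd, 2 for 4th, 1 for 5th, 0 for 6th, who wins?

Proposal F

Proposal A: 15×0 + 9×0 + 8×3 + 8×3 + 13×3 = 87
Proposal B: 15×1 + 9×2 + 8×1 + 8×5 + 13×4 = 133
Proposal C: 15×2 + 9×3 + 8×2 + 8×0 + 13×5 = 138
Proposal D: 15×3 + 9×1 + 8×5 + 8×1 + 13×1 = 115
Proposal E: 15×4 + 9×4 + 8×0 + 8×4 + 13×0 = 128
Proposal F: 15×5 + 9×5 + 8×4 + 8×2 + 13×2 = 194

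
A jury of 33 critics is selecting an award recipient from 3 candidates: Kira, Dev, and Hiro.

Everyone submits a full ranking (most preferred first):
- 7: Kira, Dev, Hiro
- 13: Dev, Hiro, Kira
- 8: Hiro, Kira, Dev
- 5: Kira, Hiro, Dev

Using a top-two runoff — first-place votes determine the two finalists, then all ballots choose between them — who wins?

Round 1 first-place votes: Kira 12, Dev 13, Hiro 8. Dev and Kira advance.
Runoff: Dev is ranked above Kira on 13 ballots, Kira above Dev on 20.

Kira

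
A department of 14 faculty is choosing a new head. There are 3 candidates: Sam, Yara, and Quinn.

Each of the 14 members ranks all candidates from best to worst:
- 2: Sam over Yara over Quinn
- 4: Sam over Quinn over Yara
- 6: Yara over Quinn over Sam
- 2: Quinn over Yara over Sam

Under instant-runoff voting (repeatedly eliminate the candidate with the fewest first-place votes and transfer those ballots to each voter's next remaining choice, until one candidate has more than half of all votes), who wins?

Yara

Round 1: Sam 6, Yara 6, Quinn 2. Quinn eliminated.
Round 2: Sam 6, Yara 8. Yara has a majority (≥8).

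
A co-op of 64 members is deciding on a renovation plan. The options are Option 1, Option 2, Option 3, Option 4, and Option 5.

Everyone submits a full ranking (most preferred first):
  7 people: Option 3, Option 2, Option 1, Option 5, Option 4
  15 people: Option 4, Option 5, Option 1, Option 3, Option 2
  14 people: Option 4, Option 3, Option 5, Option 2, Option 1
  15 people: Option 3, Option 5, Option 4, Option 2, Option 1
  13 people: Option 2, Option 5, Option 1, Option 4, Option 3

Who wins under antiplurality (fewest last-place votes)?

Option 5

Last-place votes: Option 1 29, Option 2 15, Option 3 13, Option 4 7, Option 5 0.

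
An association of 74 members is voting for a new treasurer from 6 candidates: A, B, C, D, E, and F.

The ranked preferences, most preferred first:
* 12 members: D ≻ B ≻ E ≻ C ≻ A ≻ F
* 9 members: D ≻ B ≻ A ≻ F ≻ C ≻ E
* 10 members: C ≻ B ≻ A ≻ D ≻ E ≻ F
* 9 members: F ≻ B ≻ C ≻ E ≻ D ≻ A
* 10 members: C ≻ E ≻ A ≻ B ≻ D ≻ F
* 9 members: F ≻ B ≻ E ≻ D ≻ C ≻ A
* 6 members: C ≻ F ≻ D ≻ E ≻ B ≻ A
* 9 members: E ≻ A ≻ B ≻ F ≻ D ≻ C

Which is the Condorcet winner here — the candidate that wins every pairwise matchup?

B

B vs A: 55–19
B vs C: 48–26
B vs D: 47–27
B vs E: 49–25
B vs F: 50–24
B beats every other candidate.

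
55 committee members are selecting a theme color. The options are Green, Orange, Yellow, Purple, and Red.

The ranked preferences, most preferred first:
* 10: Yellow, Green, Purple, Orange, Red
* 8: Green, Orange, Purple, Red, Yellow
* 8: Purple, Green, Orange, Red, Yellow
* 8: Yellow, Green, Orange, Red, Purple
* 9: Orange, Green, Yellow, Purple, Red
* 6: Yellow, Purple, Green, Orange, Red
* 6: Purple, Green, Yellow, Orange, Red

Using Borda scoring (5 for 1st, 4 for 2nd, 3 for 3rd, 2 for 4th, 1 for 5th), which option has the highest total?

Green

Green: 10×4 + 8×5 + 8×4 + 8×4 + 9×4 + 6×3 + 6×4 = 222
Orange: 10×2 + 8×4 + 8×3 + 8×3 + 9×5 + 6×2 + 6×2 = 169
Yellow: 10×5 + 8×1 + 8×1 + 8×5 + 9×3 + 6×5 + 6×3 = 181
Purple: 10×3 + 8×3 + 8×5 + 8×1 + 9×2 + 6×4 + 6×5 = 174
Red: 10×1 + 8×2 + 8×2 + 8×2 + 9×1 + 6×1 + 6×1 = 79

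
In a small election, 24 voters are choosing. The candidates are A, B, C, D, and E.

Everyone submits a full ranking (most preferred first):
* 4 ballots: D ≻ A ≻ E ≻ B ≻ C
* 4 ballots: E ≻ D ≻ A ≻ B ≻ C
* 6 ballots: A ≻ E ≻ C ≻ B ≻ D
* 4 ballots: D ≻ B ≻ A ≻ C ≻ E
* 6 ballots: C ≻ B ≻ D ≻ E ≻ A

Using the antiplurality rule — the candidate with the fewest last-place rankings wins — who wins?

B

Last-place votes: A 6, B 0, C 8, D 6, E 4.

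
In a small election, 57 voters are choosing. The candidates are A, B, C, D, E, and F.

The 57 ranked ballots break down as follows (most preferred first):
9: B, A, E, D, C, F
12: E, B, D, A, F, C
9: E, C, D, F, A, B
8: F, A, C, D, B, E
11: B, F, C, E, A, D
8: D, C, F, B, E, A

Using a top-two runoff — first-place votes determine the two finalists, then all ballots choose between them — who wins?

Round 1 first-place votes: A 0, B 20, C 0, D 8, E 21, F 8. E and B advance.
Runoff: E is ranked above B on 21 ballots, B above E on 36.

B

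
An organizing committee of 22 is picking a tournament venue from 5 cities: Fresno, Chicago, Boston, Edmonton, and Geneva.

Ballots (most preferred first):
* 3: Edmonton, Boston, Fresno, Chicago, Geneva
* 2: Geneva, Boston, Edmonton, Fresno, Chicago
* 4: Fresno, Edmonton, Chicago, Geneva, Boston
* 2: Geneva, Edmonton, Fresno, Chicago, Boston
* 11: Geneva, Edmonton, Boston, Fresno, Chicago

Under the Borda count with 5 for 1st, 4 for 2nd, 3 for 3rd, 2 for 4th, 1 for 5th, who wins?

Fresno: 3×3 + 2×2 + 4×5 + 2×3 + 11×2 = 61
Chicago: 3×2 + 2×1 + 4×3 + 2×2 + 11×1 = 35
Boston: 3×4 + 2×4 + 4×1 + 2×1 + 11×3 = 59
Edmonton: 3×5 + 2×3 + 4×4 + 2×4 + 11×4 = 89
Geneva: 3×1 + 2×5 + 4×2 + 2×5 + 11×5 = 86

Edmonton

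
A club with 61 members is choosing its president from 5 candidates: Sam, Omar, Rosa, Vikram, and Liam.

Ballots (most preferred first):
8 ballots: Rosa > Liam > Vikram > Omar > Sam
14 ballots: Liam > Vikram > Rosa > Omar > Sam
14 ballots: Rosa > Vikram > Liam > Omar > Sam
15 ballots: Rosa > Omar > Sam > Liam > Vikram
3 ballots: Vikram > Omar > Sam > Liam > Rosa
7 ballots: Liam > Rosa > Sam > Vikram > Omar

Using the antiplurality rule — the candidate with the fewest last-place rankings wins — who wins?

Liam

Last-place votes: Sam 36, Omar 7, Rosa 3, Vikram 15, Liam 0.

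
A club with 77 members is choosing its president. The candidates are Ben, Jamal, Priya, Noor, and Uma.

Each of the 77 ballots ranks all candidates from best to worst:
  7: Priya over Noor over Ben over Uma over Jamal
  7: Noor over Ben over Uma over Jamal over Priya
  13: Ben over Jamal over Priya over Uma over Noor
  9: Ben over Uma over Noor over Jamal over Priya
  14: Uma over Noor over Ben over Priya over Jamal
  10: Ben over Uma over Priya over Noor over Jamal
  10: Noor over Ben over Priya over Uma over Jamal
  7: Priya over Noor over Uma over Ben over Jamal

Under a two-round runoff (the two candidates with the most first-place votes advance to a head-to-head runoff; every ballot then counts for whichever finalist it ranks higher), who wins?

Round 1 first-place votes: Ben 32, Jamal 0, Priya 14, Noor 17, Uma 14. Ben and Noor advance.
Runoff: Ben is ranked above Noor on 32 ballots, Noor above Ben on 45.

Noor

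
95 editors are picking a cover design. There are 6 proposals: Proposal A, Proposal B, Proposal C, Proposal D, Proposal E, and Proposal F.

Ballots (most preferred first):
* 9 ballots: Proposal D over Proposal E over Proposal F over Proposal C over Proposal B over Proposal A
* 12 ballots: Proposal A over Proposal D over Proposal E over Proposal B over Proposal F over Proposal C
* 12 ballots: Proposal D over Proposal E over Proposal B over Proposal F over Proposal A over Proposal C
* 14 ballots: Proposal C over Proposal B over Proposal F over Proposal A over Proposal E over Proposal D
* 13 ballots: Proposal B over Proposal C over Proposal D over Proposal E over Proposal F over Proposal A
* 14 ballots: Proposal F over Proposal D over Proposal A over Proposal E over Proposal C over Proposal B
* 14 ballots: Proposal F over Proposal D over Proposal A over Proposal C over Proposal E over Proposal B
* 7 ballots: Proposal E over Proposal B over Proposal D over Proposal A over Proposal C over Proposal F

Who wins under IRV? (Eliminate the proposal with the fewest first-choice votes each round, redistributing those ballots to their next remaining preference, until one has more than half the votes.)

Proposal D

Round 1: Proposal A 12, Proposal B 13, Proposal C 14, Proposal D 21, Proposal E 7, Proposal F 28. Proposal E eliminated.
Round 2: Proposal A 12, Proposal B 20, Proposal C 14, Proposal D 21, Proposal F 28. Proposal A eliminated.
Round 3: Proposal B 20, Proposal C 14, Proposal D 33, Proposal F 28. Proposal C eliminated.
Round 4: Proposal B 34, Proposal D 33, Proposal F 28. Proposal F eliminated.
Round 5: Proposal B 34, Proposal D 61. Proposal D has a majority (≥48).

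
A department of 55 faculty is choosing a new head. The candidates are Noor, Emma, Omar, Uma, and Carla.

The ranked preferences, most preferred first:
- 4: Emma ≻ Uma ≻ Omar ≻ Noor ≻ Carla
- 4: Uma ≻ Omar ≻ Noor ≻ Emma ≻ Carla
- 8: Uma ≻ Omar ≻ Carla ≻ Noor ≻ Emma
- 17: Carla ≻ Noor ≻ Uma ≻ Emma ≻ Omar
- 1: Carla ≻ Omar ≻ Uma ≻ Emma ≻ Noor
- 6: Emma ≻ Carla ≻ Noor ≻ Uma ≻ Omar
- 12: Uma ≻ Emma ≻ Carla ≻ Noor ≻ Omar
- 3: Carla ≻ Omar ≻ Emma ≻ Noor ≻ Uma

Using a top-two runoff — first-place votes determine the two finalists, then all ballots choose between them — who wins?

Uma

Round 1 first-place votes: Noor 0, Emma 10, Omar 0, Uma 24, Carla 21. Uma and Carla advance.
Runoff: Uma is ranked above Carla on 28 ballots, Carla above Uma on 27.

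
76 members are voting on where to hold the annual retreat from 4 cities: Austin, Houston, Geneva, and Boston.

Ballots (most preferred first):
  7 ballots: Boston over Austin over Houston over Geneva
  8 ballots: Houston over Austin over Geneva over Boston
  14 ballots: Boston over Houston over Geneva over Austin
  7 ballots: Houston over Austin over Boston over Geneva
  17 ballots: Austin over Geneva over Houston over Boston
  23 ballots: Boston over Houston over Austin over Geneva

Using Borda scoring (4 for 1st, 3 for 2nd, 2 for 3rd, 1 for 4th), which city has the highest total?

Austin: 7×3 + 8×3 + 14×1 + 7×3 + 17×4 + 23×2 = 194
Houston: 7×2 + 8×4 + 14×3 + 7×4 + 17×2 + 23×3 = 219
Geneva: 7×1 + 8×2 + 14×2 + 7×1 + 17×3 + 23×1 = 132
Boston: 7×4 + 8×1 + 14×4 + 7×2 + 17×1 + 23×4 = 215

Houston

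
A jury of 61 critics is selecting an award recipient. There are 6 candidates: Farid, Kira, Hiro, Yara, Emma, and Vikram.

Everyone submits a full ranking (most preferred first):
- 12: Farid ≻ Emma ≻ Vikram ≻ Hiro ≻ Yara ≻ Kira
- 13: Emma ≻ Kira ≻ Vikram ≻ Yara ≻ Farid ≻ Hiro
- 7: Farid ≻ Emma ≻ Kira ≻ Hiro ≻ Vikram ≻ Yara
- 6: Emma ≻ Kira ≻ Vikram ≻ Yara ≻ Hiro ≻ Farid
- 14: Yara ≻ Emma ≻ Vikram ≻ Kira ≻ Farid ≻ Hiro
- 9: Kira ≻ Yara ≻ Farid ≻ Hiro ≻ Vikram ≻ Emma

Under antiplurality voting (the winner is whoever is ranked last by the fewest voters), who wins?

Last-place votes: Farid 6, Kira 12, Hiro 27, Yara 7, Emma 9, Vikram 0.

Vikram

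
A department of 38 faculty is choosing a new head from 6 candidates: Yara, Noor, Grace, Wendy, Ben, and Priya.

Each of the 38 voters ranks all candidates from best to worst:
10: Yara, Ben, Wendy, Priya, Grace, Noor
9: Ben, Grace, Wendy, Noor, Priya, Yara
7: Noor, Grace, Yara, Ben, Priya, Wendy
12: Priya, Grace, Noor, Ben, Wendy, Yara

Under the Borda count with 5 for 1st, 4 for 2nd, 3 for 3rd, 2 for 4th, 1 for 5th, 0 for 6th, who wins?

Ben

Yara: 10×5 + 9×0 + 7×3 + 12×0 = 71
Noor: 10×0 + 9×2 + 7×5 + 12×3 = 89
Grace: 10×1 + 9×4 + 7×4 + 12×4 = 122
Wendy: 10×3 + 9×3 + 7×0 + 12×1 = 69
Ben: 10×4 + 9×5 + 7×2 + 12×2 = 123
Priya: 10×2 + 9×1 + 7×1 + 12×5 = 96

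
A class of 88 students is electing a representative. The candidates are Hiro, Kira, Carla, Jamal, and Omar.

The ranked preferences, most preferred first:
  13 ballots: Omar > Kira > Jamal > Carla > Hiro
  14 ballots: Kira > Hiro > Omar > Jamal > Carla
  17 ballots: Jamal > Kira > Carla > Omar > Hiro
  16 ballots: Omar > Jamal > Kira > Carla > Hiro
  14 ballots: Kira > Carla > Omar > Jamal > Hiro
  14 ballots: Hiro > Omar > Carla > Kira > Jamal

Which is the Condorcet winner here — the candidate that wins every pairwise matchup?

Kira

Kira vs Hiro: 74–14
Kira vs Carla: 74–14
Kira vs Jamal: 55–33
Kira vs Omar: 45–43
Kira beats every other candidate.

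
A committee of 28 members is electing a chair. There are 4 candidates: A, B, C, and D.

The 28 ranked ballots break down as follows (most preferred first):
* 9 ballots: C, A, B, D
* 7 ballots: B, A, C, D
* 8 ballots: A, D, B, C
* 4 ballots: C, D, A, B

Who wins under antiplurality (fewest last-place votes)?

A

Last-place votes: A 0, B 4, C 8, D 16.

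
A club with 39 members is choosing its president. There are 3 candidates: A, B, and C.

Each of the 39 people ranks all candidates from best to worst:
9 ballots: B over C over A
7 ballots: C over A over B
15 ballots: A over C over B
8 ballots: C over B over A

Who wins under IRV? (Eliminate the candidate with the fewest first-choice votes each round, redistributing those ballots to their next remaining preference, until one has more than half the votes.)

Round 1: A 15, B 9, C 15. B eliminated.
Round 2: A 15, C 24. C has a majority (≥20).

C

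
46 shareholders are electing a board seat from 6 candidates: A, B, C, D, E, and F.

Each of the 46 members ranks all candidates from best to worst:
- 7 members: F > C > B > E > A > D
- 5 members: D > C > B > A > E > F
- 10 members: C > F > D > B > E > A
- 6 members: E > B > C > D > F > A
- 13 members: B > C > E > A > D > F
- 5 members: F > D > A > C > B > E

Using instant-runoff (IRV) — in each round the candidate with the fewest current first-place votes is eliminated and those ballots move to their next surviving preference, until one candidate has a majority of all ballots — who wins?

C

Round 1: A 0, B 13, C 10, D 5, E 6, F 12. A eliminated.
Round 2: B 13, C 10, D 5, E 6, F 12. D eliminated.
Round 3: B 13, C 15, E 6, F 12. E eliminated.
Round 4: B 19, C 15, F 12. F eliminated.
Round 5: B 19, C 27. C has a majority (≥24).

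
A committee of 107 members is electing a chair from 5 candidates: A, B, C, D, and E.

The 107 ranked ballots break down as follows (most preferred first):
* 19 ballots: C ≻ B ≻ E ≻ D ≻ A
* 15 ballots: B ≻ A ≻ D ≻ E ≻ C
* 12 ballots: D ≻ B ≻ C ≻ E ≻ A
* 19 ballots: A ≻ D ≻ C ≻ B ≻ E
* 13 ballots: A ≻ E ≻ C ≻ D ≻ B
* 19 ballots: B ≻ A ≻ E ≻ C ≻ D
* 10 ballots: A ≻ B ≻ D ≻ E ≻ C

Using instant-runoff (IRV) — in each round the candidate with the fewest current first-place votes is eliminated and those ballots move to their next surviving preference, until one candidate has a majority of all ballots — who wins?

B

Round 1: A 42, B 34, C 19, D 12, E 0. E eliminated.
Round 2: A 42, B 34, C 19, D 12. D eliminated.
Round 3: A 42, B 46, C 19. C eliminated.
Round 4: A 42, B 65. B has a majority (≥54).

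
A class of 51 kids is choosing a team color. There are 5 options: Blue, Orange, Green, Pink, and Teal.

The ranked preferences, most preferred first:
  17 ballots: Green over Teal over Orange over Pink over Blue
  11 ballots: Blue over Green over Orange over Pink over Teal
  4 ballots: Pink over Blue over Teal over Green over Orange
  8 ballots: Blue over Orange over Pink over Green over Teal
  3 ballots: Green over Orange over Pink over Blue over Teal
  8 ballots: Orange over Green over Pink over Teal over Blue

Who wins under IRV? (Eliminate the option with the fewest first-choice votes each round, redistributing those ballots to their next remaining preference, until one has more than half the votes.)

Green

Round 1: Blue 19, Orange 8, Green 20, Pink 4, Teal 0. Teal eliminated.
Round 2: Blue 19, Orange 8, Green 20, Pink 4. Pink eliminated.
Round 3: Blue 23, Orange 8, Green 20. Orange eliminated.
Round 4: Blue 23, Green 28. Green has a majority (≥26).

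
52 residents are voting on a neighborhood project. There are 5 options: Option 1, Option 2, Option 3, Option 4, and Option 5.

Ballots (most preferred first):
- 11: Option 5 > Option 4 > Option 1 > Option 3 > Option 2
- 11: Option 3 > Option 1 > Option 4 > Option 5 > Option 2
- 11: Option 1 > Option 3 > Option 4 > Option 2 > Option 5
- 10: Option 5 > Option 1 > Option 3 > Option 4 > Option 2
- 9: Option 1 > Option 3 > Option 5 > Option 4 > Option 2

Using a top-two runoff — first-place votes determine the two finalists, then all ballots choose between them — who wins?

Option 1

Round 1 first-place votes: Option 1 20, Option 2 0, Option 3 11, Option 4 0, Option 5 21. Option 5 and Option 1 advance.
Runoff: Option 5 is ranked above Option 1 on 21 ballots, Option 1 above Option 5 on 31.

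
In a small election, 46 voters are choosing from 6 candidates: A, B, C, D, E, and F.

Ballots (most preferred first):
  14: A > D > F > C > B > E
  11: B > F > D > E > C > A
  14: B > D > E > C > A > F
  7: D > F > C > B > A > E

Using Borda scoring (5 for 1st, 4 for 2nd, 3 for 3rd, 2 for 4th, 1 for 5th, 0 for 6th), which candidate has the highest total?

A: 14×5 + 11×0 + 14×1 + 7×1 = 91
B: 14×1 + 11×5 + 14×5 + 7×2 = 153
C: 14×2 + 11×1 + 14×2 + 7×3 = 88
D: 14×4 + 11×3 + 14×4 + 7×5 = 180
E: 14×0 + 11×2 + 14×3 + 7×0 = 64
F: 14×3 + 11×4 + 14×0 + 7×4 = 114

D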